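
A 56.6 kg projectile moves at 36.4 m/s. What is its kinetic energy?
KE = ½mv² = ½(56.6)(36.4)² = 37500 J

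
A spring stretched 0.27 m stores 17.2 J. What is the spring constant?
k = 2·PE/x² = 2·17.2/(0.27)² = 471.9 N/m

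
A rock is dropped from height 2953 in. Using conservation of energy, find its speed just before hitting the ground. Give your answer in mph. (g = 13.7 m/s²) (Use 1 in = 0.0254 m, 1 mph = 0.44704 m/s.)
Convert to SI: h = 75.0062 m
mgh = ½mv² ⇒ v = √(2gh) = √(2·13.7·75.0062) = 45.334 m/s = 101.4 mph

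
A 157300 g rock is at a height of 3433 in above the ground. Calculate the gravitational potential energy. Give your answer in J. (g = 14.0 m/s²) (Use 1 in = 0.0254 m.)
Convert to SI: m = 157.3 kg, h = 87.1982 m
PE = mgh = (157.3)(14.0)(87.1982) = 192000 J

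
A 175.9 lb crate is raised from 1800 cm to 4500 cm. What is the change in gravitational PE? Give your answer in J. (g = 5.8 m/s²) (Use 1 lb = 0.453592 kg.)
Convert to SI: m = 79.7868 kg, Δh = 27.0 m
ΔPE = mgΔh = (79.7868)(5.8)(27.0) = 12490 J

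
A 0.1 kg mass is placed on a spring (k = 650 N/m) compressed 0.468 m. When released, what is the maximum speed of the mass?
½kx² = ½mv² ⇒ v = x√(k/m) = (0.468)√(650/0.1) = 37.73 m/s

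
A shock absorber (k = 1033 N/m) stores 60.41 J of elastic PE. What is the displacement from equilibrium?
x = √(2·PE/k) = √(2·60.41/1033) = 0.342 m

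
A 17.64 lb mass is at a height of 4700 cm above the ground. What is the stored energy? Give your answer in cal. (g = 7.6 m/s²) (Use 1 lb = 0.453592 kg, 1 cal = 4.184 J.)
Convert to SI: m = 8.00136 kg, h = 47.0 m
PE = mgh = (8.00136)(7.6)(47.0) = 2858.09 J = 683.1 cal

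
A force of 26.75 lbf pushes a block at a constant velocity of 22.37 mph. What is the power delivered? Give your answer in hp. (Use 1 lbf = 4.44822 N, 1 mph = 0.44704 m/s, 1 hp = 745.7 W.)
Convert to SI: F = 118.99 N, v = 10.0003 m/s
P = Fv = (118.99)(10.0003) = 1189.93 W = 1.596 hp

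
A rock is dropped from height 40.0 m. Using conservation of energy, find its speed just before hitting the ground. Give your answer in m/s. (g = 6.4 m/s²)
mgh = ½mv² ⇒ v = √(2gh) = √(2·6.4·40.0) = 22.63 m/s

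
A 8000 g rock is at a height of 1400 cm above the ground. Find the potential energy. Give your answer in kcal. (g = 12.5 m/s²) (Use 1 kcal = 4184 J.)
Convert to SI: m = 8.0 kg, h = 14.0 m
PE = mgh = (8.0)(12.5)(14.0) = 1400.0 J = 0.3346 kcal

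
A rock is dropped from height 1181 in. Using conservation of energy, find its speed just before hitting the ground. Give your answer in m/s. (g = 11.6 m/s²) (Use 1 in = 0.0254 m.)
Convert to SI: h = 29.9974 m
mgh = ½mv² ⇒ v = √(2gh) = √(2·11.6·29.9974) = 26.38 m/s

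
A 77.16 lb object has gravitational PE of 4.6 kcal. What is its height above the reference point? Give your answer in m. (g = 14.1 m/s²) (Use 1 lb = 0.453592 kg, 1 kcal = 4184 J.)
Convert to SI: m = 34.9992 kg, PE = 19246.4 J
h = PE/(mg) = 19246.4/(34.9992·14.1) = 39.0 m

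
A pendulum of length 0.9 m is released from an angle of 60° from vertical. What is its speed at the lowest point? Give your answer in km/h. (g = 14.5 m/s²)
h = L(1 − cosθ) = 0.9(1 − cos60°) = 0.45 m
v = √(2gh) = √(2·14.5·0.45) = 3.61248 m/s = 13.0 km/h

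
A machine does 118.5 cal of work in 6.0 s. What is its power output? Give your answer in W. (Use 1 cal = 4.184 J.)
Convert to SI: W = 495.804 J, t = 6.0 s
P = W/t = 495.804/6.0 = 82.63 W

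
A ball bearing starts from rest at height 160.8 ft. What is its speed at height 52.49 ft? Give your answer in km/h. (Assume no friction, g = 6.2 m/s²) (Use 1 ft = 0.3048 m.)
Convert to SI: h₁−h₂ = 33.0129 m
mgh₁ = mgh₂ + ½mv² ⇒ v = √(2g(h₁−h₂)) = √(2·6.2·33.0129) = 20.2326 m/s = 72.84 km/h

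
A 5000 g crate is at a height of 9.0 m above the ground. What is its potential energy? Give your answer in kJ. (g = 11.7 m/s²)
Convert to SI: m = 5.0 kg, h = 9.0 m
PE = mgh = (5.0)(11.7)(9.0) = 526.5 J = 0.5265 kJ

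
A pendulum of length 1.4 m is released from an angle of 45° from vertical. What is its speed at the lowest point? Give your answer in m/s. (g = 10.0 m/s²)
h = L(1 − cosθ) = 1.4(1 − cos45°) = 0.410051 m
v = √(2gh) = √(2·10.0·0.410051) = 2.864 m/s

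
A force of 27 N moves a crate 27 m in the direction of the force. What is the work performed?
W = F·d = (27)(27) = 729.0 J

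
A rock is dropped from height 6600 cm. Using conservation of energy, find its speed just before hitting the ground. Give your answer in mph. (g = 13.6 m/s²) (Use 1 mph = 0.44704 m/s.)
Convert to SI: h = 66.0 m
mgh = ½mv² ⇒ v = √(2gh) = √(2·13.6·66.0) = 42.3698 m/s = 94.78 mph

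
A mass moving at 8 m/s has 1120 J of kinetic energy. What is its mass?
m = 2·KE/v² = 2·1120/(8)² = 35.0 kg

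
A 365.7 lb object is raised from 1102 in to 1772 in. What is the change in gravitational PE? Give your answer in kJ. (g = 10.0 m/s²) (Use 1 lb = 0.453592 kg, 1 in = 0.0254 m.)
Convert to SI: m = 165.879 kg, Δh = 17.018 m
ΔPE = mgΔh = (165.879)(10.0)(17.018) = 28229.2 J = 28.23 kJ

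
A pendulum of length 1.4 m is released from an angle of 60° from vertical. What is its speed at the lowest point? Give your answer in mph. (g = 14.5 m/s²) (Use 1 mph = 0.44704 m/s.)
h = L(1 − cosθ) = 1.4(1 − cos60°) = 0.7 m
v = √(2gh) = √(2·14.5·0.7) = 4.50555 m/s = 10.08 mph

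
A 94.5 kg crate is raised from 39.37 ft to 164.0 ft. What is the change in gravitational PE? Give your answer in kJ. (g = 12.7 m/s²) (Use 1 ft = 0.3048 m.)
Convert to SI: m = 94.5 kg, Δh = 37.9872 m
ΔPE = mgΔh = (94.5)(12.7)(37.9872) = 45590.4 J = 45.59 kJ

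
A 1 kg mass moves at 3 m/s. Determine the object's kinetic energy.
KE = ½mv² = ½(1)(3)² = 4.5 J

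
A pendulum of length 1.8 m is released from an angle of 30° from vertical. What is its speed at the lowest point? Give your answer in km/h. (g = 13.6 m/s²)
h = L(1 − cosθ) = 1.8(1 − cos30°) = 0.241154 m
v = √(2gh) = √(2·13.6·0.241154) = 2.56113 m/s = 9.22 km/h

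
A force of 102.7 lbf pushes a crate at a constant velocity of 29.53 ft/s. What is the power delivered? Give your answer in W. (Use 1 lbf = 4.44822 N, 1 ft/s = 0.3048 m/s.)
Convert to SI: F = 456.832 N, v = 9.00074 m/s
P = Fv = (456.832)(9.00074) = 4112 W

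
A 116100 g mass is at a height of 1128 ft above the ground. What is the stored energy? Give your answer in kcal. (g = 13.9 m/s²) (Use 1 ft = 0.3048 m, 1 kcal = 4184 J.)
Convert to SI: m = 116.1 kg, h = 343.814 m
PE = mgh = (116.1)(13.9)(343.814) = 554844 J = 132.6 kcal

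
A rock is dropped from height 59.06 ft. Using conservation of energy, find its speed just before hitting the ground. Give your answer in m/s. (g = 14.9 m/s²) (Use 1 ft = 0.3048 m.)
Convert to SI: h = 18.0015 m
mgh = ½mv² ⇒ v = √(2gh) = √(2·14.9·18.0015) = 23.16 m/s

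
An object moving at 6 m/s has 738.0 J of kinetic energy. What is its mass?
m = 2·KE/v² = 2·738.0/(6)² = 41.0 kg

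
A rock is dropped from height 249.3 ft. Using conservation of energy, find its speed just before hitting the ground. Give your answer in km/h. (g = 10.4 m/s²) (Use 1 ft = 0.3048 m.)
Convert to SI: h = 75.9866 m
mgh = ½mv² ⇒ v = √(2gh) = √(2·10.4·75.9866) = 39.7558 m/s = 143.1 km/h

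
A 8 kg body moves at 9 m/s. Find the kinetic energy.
KE = ½mv² = ½(8)(9)² = 324.0 J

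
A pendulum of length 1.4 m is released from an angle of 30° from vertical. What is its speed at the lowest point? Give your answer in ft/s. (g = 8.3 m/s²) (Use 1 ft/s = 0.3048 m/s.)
h = L(1 − cosθ) = 1.4(1 − cos30°) = 0.187564 m
v = √(2gh) = √(2·8.3·0.187564) = 1.76453 m/s = 5.789 ft/s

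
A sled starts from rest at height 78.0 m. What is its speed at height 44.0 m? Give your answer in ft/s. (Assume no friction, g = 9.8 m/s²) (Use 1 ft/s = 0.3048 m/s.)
mgh₁ = mgh₂ + ½mv² ⇒ v = √(2g(h₁−h₂)) = √(2·9.8·34.0) = 25.8147 m/s = 84.69 ft/s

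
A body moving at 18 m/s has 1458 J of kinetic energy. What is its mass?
m = 2·KE/v² = 2·1458/(18)² = 9.0 kg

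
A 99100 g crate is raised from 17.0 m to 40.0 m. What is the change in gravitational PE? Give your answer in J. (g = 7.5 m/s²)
Convert to SI: m = 99.1 kg, Δh = 23.0 m
ΔPE = mgΔh = (99.1)(7.5)(23.0) = 17090 J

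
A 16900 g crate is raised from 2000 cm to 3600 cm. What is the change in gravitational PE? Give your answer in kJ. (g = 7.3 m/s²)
Convert to SI: m = 16.9 kg, Δh = 16.0 m
ΔPE = mgΔh = (16.9)(7.3)(16.0) = 1973.92 J = 1.974 kJ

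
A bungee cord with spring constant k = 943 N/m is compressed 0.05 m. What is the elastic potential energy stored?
PE = ½kx² = ½(943)(0.05)² = 1.179 J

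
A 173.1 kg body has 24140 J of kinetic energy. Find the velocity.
v = √(2·KE/m) = √(2·24140/173.1) = 16.7 m/s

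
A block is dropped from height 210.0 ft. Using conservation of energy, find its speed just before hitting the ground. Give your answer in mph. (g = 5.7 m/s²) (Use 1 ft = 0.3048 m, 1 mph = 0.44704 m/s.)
Convert to SI: h = 64.008 m
mgh = ½mv² ⇒ v = √(2gh) = √(2·5.7·64.008) = 27.0128 m/s = 60.43 mph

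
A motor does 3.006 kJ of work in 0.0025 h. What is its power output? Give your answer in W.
Convert to SI: W = 3006.0 J, t = 9.0 s
P = W/t = 3006.0/9.0 = 334.0 W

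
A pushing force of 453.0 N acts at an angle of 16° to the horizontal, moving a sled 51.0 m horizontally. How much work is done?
W = F·d·cosθ = (453.0)(51.0)cos(16°) = 22210 J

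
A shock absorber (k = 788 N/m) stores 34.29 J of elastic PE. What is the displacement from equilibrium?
x = √(2·PE/k) = √(2·34.29/788) = 0.295 m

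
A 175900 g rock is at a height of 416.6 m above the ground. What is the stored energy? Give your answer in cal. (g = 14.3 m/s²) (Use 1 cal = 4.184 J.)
Convert to SI: m = 175.9 kg, h = 416.6 m
PE = mgh = (175.9)(14.3)(416.6) = 1047900 J = 250500 cal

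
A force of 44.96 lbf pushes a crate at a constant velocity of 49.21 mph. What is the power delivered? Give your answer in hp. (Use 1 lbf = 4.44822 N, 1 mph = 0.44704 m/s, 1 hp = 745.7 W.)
Convert to SI: F = 199.992 N, v = 21.9988 m/s
P = Fv = (199.992)(21.9988) = 4399.59 W = 5.9 hp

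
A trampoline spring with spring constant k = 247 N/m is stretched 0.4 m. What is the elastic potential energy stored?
PE = ½kx² = ½(247)(0.4)² = 19.76 J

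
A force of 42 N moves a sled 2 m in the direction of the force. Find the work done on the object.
W = F·d = (42)(2) = 84.0 J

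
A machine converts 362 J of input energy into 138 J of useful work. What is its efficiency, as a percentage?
η = W_out/W_in = 138/362 = 38.12%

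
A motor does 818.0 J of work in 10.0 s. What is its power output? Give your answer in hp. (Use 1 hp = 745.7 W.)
P = W/t = 818.0/10.0 = 81.8 W = 0.1097 hp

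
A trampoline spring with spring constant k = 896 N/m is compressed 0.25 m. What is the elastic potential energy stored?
PE = ½kx² = ½(896)(0.25)² = 28.0 J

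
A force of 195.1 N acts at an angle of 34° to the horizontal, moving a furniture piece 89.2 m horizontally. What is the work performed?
W = F·d·cosθ = (195.1)(89.2)cos(34°) = 14430 J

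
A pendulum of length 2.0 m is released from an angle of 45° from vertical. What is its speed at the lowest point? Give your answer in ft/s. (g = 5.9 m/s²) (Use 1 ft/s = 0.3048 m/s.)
h = L(1 − cosθ) = 2.0(1 − cos45°) = 0.585786 m
v = √(2gh) = √(2·5.9·0.585786) = 2.62912 m/s = 8.626 ft/s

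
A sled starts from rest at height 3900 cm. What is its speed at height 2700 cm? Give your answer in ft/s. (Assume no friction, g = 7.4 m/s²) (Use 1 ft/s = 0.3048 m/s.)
Convert to SI: h₁−h₂ = 12.0 m
mgh₁ = mgh₂ + ½mv² ⇒ v = √(2g(h₁−h₂)) = √(2·7.4·12.0) = 13.3267 m/s = 43.72 ft/s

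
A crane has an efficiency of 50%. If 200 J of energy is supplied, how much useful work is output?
W_out = η·W_in = 0.5·200 = 100.0 J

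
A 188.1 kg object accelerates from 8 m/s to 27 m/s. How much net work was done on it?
W = ΔKE = ½m(v₂² − v₁²) = ½(188.1)(27² − 8²) = 62543.25 J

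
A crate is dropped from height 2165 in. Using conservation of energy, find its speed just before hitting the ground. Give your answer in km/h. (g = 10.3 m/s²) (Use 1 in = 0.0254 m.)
Convert to SI: h = 54.991 m
mgh = ½mv² ⇒ v = √(2gh) = √(2·10.3·54.991) = 33.6573 m/s = 121.2 km/h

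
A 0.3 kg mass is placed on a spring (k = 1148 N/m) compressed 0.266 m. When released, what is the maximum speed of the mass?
½kx² = ½mv² ⇒ v = x√(k/m) = (0.266)√(1148/0.3) = 16.45 m/s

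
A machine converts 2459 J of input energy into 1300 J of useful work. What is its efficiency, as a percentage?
η = W_out/W_in = 1300/2459 = 52.87%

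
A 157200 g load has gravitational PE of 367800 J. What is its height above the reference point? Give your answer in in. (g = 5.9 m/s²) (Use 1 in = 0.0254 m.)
Convert to SI: m = 157.2 kg, PE = 367800 J
h = PE/(mg) = 367800/(157.2·5.9) = 396.558 m = 15610 in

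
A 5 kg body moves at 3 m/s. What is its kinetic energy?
KE = ½mv² = ½(5)(3)² = 22.5 J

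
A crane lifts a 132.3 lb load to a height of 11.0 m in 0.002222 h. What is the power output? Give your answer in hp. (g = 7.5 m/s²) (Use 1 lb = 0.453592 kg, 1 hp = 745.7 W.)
Convert to SI: m = 60.0102 kg, h = 11.0 m, t = 7.9992 s
P = mgh/t = (60.0102)(7.5)(11.0)/7.9992 = 618.917 W = 0.83 hp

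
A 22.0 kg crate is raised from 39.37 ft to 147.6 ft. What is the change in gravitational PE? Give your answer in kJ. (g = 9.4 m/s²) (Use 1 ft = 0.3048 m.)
Convert to SI: m = 22.0 kg, Δh = 32.9885 m
ΔPE = mgΔh = (22.0)(9.4)(32.9885) = 6822.02 J = 6.822 kJ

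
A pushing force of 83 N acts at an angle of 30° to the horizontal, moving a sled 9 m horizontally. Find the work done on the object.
W = F·d·cosθ = (83)(9)cos(30°) = 646.9 J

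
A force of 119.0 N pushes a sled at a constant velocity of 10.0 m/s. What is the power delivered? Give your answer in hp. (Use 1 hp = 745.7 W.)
P = Fv = (119.0)(10.0) = 1190.0 W = 1.596 hp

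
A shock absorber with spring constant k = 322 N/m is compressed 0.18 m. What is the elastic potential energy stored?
PE = ½kx² = ½(322)(0.18)² = 5.216 J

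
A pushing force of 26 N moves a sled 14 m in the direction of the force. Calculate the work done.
W = F·d = (26)(14) = 364.0 J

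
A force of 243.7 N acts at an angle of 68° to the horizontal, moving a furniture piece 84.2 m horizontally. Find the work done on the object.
W = F·d·cosθ = (243.7)(84.2)cos(68°) = 7687 J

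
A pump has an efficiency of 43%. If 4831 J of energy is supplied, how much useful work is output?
W_out = η·W_in = 0.43·4831 = 2077.33 J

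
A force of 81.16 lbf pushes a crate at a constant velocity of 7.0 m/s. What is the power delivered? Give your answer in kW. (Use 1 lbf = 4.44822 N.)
Convert to SI: F = 361.018 N, v = 7.0 m/s
P = Fv = (361.018)(7.0) = 2527.12 W = 2.527 kW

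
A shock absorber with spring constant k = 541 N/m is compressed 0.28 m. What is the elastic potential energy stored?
PE = ½kx² = ½(541)(0.28)² = 21.21 J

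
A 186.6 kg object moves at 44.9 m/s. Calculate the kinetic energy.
KE = ½mv² = ½(186.6)(44.9)² = 188100 J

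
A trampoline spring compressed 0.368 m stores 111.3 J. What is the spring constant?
k = 2·PE/x² = 2·111.3/(0.368)² = 1644 N/m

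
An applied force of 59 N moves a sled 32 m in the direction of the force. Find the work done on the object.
W = F·d = (59)(32) = 1888 J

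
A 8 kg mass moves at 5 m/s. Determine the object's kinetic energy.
KE = ½mv² = ½(8)(5)² = 100.0 J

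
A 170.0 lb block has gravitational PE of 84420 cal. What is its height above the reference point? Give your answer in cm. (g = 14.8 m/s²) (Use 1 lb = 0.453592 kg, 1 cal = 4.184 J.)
Convert to SI: m = 77.1106 kg, PE = 353213 J
h = PE/(mg) = 353213/(77.1106·14.8) = 309.5 m = 30950 cm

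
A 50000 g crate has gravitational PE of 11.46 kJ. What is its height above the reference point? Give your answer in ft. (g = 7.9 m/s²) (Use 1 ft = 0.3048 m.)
Convert to SI: m = 50.0 kg, PE = 11460.0 J
h = PE/(mg) = 11460.0/(50.0·7.9) = 29.0127 m = 95.19 ft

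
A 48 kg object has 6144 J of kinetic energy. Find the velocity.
v = √(2·KE/m) = √(2·6144/48) = 16.0 m/s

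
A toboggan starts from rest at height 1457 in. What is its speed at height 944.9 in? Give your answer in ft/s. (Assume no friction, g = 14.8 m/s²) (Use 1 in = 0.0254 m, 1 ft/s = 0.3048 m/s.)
Convert to SI: h₁−h₂ = 13.0073 m
mgh₁ = mgh₂ + ½mv² ⇒ v = √(2g(h₁−h₂)) = √(2·14.8·13.0073) = 19.6219 m/s = 64.38 ft/s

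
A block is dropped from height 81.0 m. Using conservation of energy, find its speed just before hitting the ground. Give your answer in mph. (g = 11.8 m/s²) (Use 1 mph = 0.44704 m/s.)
mgh = ½mv² ⇒ v = √(2gh) = √(2·11.8·81.0) = 43.7218 m/s = 97.8 mph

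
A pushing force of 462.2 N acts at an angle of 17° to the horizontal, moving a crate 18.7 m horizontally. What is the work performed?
W = F·d·cosθ = (462.2)(18.7)cos(17°) = 8265 J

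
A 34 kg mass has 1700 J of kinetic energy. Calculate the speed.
v = √(2·KE/m) = √(2·1700/34) = 10.0 m/s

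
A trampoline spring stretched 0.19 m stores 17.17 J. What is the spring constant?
k = 2·PE/x² = 2·17.17/(0.19)² = 951.2 N/m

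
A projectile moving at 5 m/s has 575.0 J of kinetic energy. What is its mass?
m = 2·KE/v² = 2·575.0/(5)² = 46.0 kg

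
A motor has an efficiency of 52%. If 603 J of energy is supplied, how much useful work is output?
W_out = η·W_in = 0.52·603 = 313.56 J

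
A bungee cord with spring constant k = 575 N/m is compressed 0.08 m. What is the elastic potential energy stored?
PE = ½kx² = ½(575)(0.08)² = 1.84 J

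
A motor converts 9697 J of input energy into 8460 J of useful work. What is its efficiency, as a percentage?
η = W_out/W_in = 8460/9697 = 87.24%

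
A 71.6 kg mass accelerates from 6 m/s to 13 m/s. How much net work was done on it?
W = ΔKE = ½m(v₂² − v₁²) = ½(71.6)(13² − 6²) = 4761.4 J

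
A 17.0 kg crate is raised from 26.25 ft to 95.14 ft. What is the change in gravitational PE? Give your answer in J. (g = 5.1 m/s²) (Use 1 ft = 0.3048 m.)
Convert to SI: m = 17.0 kg, Δh = 20.9977 m
ΔPE = mgΔh = (17.0)(5.1)(20.9977) = 1820 J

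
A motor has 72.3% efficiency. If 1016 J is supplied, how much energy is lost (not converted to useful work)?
W_lost = W_in(1 − η) = 1016·(1 − 0.723) = 281.4 J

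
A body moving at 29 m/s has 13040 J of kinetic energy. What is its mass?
m = 2·KE/v² = 2·13040/(29)² = 31.01 kg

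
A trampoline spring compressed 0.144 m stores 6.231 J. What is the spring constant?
k = 2·PE/x² = 2·6.231/(0.144)² = 601.0 N/m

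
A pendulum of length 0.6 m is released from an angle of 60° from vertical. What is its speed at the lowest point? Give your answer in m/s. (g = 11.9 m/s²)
h = L(1 − cosθ) = 0.6(1 − cos60°) = 0.3 m
v = √(2gh) = √(2·11.9·0.3) = 2.672 m/s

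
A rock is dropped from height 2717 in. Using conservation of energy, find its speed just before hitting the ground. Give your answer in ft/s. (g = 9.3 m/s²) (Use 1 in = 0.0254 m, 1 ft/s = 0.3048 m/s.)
Convert to SI: h = 69.0118 m
mgh = ½mv² ⇒ v = √(2gh) = √(2·9.3·69.0118) = 35.8276 m/s = 117.5 ft/s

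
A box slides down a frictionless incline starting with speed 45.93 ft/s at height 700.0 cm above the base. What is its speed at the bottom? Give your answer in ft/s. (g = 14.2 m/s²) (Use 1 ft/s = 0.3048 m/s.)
Convert to SI: v₀ = 13.9995 m/s, h = 7.0 m
½mv₀² + mgh = ½mv² ⇒ v = √(v₀² + 2gh) = √(13.9995² + 2·14.2·7.0) = 19.8692 m/s = 65.19 ft/s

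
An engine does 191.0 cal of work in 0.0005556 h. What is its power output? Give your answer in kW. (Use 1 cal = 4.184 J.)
Convert to SI: W = 799.144 J, t = 2.00016 s
P = W/t = 799.144/2.00016 = 399.54 W = 0.3995 kW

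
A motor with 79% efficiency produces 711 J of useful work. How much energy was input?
W_in = W_out/η = 711/0.79 = 900.0 J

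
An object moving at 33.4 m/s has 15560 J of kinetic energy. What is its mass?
m = 2·KE/v² = 2·15560/(33.4)² = 27.9 kg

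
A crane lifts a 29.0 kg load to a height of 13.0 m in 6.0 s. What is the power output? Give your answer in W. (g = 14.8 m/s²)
P = mgh/t = (29.0)(14.8)(13.0)/6.0 = 929.9 W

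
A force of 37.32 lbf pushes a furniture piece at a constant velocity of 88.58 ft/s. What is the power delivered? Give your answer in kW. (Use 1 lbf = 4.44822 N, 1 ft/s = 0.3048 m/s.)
Convert to SI: F = 166.008 N, v = 26.9992 m/s
P = Fv = (166.008)(26.9992) = 4482.07 W = 4.482 kW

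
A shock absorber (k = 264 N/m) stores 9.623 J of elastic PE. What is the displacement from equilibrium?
x = √(2·PE/k) = √(2·9.623/264) = 0.27 m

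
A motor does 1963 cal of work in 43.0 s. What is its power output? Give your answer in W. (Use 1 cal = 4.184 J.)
Convert to SI: W = 8213.19 J, t = 43.0 s
P = W/t = 8213.19/43.0 = 191.0 W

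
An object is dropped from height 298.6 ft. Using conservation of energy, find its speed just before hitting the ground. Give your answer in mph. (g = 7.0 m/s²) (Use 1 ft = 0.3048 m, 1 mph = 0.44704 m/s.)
Convert to SI: h = 91.0133 m
mgh = ½mv² ⇒ v = √(2gh) = √(2·7.0·91.0133) = 35.6957 m/s = 79.85 mph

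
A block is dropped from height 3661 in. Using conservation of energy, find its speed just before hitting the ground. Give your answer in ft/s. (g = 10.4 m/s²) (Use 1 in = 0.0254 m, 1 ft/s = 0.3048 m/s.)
Convert to SI: h = 92.9894 m
mgh = ½mv² ⇒ v = √(2gh) = √(2·10.4·92.9894) = 43.9793 m/s = 144.3 ft/s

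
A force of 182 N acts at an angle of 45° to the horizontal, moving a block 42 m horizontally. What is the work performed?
W = F·d·cosθ = (182)(42)cos(45°) = 5405 J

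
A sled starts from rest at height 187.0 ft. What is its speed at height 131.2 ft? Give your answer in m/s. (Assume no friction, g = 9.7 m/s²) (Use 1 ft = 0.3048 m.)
Convert to SI: h₁−h₂ = 17.0078 m
mgh₁ = mgh₂ + ½mv² ⇒ v = √(2g(h₁−h₂)) = √(2·9.7·17.0078) = 18.16 m/s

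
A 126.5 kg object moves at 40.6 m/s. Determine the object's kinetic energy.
KE = ½mv² = ½(126.5)(40.6)² = 104300 J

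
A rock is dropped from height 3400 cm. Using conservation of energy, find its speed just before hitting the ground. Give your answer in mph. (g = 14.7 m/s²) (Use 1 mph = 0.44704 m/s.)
Convert to SI: h = 34.0 m
mgh = ½mv² ⇒ v = √(2gh) = √(2·14.7·34.0) = 31.6165 m/s = 70.72 mph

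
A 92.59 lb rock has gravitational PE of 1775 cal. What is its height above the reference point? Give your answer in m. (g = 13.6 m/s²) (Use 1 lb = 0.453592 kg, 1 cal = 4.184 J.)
Convert to SI: m = 41.9981 kg, PE = 7426.6 J
h = PE/(mg) = 7426.6/(41.9981·13.6) = 13.0 m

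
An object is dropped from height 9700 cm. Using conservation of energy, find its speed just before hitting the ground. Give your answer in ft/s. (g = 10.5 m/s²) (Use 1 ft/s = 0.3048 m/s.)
Convert to SI: h = 97.0 m
mgh = ½mv² ⇒ v = √(2gh) = √(2·10.5·97.0) = 45.1331 m/s = 148.1 ft/s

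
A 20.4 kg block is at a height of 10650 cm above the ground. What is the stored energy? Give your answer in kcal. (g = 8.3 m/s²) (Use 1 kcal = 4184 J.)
Convert to SI: m = 20.4 kg, h = 106.5 m
PE = mgh = (20.4)(8.3)(106.5) = 18032.6 J = 4.31 kcal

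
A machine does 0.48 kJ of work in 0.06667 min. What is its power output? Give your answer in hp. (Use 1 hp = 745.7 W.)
Convert to SI: W = 480.0 J, t = 4.0002 s
P = W/t = 480.0/4.0002 = 119.994 W = 0.1609 hp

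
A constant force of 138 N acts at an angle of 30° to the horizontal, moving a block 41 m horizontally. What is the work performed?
W = F·d·cosθ = (138)(41)cos(30°) = 4900 J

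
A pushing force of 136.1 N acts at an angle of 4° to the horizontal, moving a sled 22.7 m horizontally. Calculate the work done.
W = F·d·cosθ = (136.1)(22.7)cos(4°) = 3082 J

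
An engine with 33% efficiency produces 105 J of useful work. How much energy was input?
W_in = W_out/η = 105/0.33 = 318.2 J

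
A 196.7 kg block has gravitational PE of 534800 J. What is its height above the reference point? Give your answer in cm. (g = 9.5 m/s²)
h = PE/(mg) = 534800/(196.7·9.5) = 286.196 m = 28620 cm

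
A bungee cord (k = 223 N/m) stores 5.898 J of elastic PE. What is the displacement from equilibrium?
x = √(2·PE/k) = √(2·5.898/223) = 0.23 m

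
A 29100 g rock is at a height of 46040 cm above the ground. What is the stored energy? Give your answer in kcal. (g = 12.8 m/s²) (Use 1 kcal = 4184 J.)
Convert to SI: m = 29.1 kg, h = 460.4 m
PE = mgh = (29.1)(12.8)(460.4) = 171490 J = 40.99 kcal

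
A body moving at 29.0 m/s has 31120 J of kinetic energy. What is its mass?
m = 2·KE/v² = 2·31120/(29.0)² = 74.01 kg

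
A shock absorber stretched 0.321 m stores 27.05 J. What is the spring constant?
k = 2·PE/x² = 2·27.05/(0.321)² = 525.0 N/m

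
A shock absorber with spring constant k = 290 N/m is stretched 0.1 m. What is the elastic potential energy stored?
PE = ½kx² = ½(290)(0.1)² = 1.45 J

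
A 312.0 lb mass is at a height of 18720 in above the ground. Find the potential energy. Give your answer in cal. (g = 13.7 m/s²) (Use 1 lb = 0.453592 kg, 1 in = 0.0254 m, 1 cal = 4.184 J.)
Convert to SI: m = 141.521 kg, h = 475.488 m
PE = mgh = (141.521)(13.7)(475.488) = 921892 J = 220300 cal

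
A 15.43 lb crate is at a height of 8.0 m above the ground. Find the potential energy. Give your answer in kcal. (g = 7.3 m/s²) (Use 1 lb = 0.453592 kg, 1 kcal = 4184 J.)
Convert to SI: m = 6.99892 kg, h = 8.0 m
PE = mgh = (6.99892)(7.3)(8.0) = 408.737 J = 0.09769 kcal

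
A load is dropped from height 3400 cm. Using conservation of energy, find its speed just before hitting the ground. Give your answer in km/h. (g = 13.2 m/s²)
Convert to SI: h = 34.0 m
mgh = ½mv² ⇒ v = √(2gh) = √(2·13.2·34.0) = 29.96 m/s = 107.9 km/h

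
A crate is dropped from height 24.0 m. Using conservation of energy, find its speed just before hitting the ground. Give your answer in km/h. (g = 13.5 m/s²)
mgh = ½mv² ⇒ v = √(2gh) = √(2·13.5·24.0) = 25.4558 m/s = 91.64 km/h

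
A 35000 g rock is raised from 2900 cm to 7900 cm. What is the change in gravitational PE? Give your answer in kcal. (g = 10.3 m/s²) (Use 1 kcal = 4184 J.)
Convert to SI: m = 35.0 kg, Δh = 50.0 m
ΔPE = mgΔh = (35.0)(10.3)(50.0) = 18025.0 J = 4.308 kcal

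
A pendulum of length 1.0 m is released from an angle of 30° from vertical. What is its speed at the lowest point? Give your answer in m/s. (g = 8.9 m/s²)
h = L(1 − cosθ) = 1.0(1 − cos30°) = 0.133975 m
v = √(2gh) = √(2·8.9·0.133975) = 1.544 m/s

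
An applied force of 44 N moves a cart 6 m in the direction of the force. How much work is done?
W = F·d = (44)(6) = 264.0 J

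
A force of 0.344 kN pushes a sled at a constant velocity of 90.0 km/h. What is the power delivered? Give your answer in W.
Convert to SI: F = 344.0 N, v = 25.0 m/s
P = Fv = (344.0)(25.0) = 8600 W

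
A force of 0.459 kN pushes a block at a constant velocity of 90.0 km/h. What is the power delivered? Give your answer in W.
Convert to SI: F = 459.0 N, v = 25.0 m/s
P = Fv = (459.0)(25.0) = 11480 W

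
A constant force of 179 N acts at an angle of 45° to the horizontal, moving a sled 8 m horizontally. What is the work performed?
W = F·d·cosθ = (179)(8)cos(45°) = 1013 J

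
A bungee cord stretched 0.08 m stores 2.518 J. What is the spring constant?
k = 2·PE/x² = 2·2.518/(0.08)² = 786.9 N/m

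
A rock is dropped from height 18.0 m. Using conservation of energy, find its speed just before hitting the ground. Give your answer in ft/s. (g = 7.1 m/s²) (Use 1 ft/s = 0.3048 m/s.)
mgh = ½mv² ⇒ v = √(2gh) = √(2·7.1·18.0) = 15.9875 m/s = 52.45 ft/s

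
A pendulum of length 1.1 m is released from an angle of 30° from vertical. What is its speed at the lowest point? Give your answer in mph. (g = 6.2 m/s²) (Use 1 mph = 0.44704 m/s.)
h = L(1 − cosθ) = 1.1(1 − cos30°) = 0.147372 m
v = √(2gh) = √(2·6.2·0.147372) = 1.35182 m/s = 3.024 mph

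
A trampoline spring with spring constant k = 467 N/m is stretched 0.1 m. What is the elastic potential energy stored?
PE = ½kx² = ½(467)(0.1)² = 2.335 J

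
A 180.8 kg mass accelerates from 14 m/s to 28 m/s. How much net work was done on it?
W = ΔKE = ½m(v₂² − v₁²) = ½(180.8)(28² − 14²) = 53155.2 J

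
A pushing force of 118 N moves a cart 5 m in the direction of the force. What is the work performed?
W = F·d = (118)(5) = 590.0 J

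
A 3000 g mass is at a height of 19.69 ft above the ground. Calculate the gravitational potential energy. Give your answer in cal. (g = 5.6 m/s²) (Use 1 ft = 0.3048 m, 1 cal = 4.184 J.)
Convert to SI: m = 3.0 kg, h = 6.00151 m
PE = mgh = (3.0)(5.6)(6.00151) = 100.825 J = 24.1 cal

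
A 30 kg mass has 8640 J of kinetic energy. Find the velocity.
v = √(2·KE/m) = √(2·8640/30) = 24.0 m/s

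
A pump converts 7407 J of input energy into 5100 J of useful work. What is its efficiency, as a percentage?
η = W_out/W_in = 5100/7407 = 68.85%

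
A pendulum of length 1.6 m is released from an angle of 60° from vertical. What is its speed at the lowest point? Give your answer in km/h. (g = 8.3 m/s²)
h = L(1 − cosθ) = 1.6(1 − cos60°) = 0.8 m
v = √(2gh) = √(2·8.3·0.8) = 3.64417 m/s = 13.12 km/h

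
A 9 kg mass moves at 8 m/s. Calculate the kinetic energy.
KE = ½mv² = ½(9)(8)² = 288.0 J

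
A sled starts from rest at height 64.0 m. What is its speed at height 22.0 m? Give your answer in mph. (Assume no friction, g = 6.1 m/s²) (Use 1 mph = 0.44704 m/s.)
mgh₁ = mgh₂ + ½mv² ⇒ v = √(2g(h₁−h₂)) = √(2·6.1·42.0) = 22.6363 m/s = 50.64 mph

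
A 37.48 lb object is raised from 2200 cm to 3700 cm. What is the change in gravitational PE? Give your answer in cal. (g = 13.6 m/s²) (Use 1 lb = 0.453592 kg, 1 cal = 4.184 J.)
Convert to SI: m = 17.0006 kg, Δh = 15.0 m
ΔPE = mgΔh = (17.0006)(13.6)(15.0) = 3468.13 J = 828.9 cal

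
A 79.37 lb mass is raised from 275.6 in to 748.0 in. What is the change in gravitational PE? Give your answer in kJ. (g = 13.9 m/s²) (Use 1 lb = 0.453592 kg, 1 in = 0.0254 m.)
Convert to SI: m = 36.0016 kg, Δh = 11.999 m
ΔPE = mgΔh = (36.0016)(13.9)(11.999) = 6004.55 J = 6.005 kJ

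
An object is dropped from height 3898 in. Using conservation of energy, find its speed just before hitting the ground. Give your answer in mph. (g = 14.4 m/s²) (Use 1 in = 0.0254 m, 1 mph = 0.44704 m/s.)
Convert to SI: h = 99.0092 m
mgh = ½mv² ⇒ v = √(2gh) = √(2·14.4·99.0092) = 53.3991 m/s = 119.5 mph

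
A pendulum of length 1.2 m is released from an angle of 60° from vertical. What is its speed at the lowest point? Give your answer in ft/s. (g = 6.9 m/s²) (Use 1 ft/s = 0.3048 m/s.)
h = L(1 − cosθ) = 1.2(1 − cos60°) = 0.6 m
v = √(2gh) = √(2·6.9·0.6) = 2.8775 m/s = 9.441 ft/s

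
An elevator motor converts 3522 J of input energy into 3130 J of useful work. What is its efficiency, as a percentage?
η = W_out/W_in = 3130/3522 = 88.87%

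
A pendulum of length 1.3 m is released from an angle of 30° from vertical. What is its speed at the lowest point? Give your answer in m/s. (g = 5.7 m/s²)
h = L(1 − cosθ) = 1.3(1 − cos30°) = 0.174167 m
v = √(2gh) = √(2·5.7·0.174167) = 1.409 m/s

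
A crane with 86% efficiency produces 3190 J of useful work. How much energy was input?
W_in = W_out/η = 3190/0.86 = 3709 J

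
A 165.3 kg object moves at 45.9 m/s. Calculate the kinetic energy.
KE = ½mv² = ½(165.3)(45.9)² = 174100 J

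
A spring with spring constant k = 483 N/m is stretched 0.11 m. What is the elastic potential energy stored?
PE = ½kx² = ½(483)(0.11)² = 2.922 J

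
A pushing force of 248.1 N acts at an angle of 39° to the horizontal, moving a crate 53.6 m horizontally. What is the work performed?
W = F·d·cosθ = (248.1)(53.6)cos(39°) = 10330 J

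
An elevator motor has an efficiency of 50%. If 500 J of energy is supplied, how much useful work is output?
W_out = η·W_in = 0.5·500 = 250.0 J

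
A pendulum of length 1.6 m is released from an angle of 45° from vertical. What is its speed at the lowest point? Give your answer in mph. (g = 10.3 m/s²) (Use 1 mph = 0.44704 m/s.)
h = L(1 − cosθ) = 1.6(1 − cos45°) = 0.468629 m
v = √(2gh) = √(2·10.3·0.468629) = 3.10705 m/s = 6.95 mph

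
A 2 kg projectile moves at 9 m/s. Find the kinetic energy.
KE = ½mv² = ½(2)(9)² = 81.0 J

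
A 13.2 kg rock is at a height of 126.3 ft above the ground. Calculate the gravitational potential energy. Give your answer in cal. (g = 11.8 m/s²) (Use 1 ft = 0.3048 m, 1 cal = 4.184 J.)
Convert to SI: m = 13.2 kg, h = 38.4962 m
PE = mgh = (13.2)(11.8)(38.4962) = 5996.17 J = 1433 cal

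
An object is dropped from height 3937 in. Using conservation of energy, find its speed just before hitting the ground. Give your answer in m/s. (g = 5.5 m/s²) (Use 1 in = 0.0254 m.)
Convert to SI: h = 99.9998 m
mgh = ½mv² ⇒ v = √(2gh) = √(2·5.5·99.9998) = 33.17 m/s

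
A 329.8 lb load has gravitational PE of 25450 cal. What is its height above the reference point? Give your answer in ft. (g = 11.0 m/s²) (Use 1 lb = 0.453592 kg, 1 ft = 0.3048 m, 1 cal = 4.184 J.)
Convert to SI: m = 149.595 kg, PE = 106483 J
h = PE/(mg) = 106483/(149.595·11.0) = 64.7099 m = 212.3 ft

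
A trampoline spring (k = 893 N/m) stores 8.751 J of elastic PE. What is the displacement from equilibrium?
x = √(2·PE/k) = √(2·8.751/893) = 0.14 m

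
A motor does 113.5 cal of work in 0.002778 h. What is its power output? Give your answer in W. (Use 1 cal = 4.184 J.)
Convert to SI: W = 474.884 J, t = 10.0008 s
P = W/t = 474.884/10.0008 = 47.48 W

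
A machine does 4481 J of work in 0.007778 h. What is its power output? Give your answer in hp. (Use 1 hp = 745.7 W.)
Convert to SI: W = 4481.0 J, t = 28.0008 s
P = W/t = 4481.0/28.0008 = 160.031 W = 0.2146 hp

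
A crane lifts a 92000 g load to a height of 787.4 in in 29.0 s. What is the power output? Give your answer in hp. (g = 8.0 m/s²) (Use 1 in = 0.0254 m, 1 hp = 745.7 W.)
Convert to SI: m = 92.0 kg, h = 20.0 m, t = 29.0 s
P = mgh/t = (92.0)(8.0)(20.0)/29.0 = 507.585 W = 0.6807 hp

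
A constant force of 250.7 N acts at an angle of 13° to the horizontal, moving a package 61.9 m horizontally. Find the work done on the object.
W = F·d·cosθ = (250.7)(61.9)cos(13°) = 15120 J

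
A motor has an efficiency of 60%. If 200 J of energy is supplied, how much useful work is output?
W_out = η·W_in = 0.6·200 = 120.0 J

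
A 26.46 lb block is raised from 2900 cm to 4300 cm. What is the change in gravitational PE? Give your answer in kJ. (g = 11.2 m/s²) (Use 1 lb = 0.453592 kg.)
Convert to SI: m = 12.002 kg, Δh = 14.0 m
ΔPE = mgΔh = (12.002)(11.2)(14.0) = 1881.92 J = 1.882 kJ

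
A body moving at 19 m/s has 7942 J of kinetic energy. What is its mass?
m = 2·KE/v² = 2·7942/(19)² = 44.0 kg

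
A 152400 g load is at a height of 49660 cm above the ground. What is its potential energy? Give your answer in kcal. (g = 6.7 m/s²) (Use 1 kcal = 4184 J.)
Convert to SI: m = 152.4 kg, h = 496.6 m
PE = mgh = (152.4)(6.7)(496.6) = 507068 J = 121.2 kcal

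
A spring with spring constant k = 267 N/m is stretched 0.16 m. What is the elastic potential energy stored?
PE = ½kx² = ½(267)(0.16)² = 3.418 J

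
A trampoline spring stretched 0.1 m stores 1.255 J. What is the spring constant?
k = 2·PE/x² = 2·1.255/(0.1)² = 251.0 N/m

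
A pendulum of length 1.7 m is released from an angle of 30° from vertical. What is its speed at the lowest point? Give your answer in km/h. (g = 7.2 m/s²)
h = L(1 − cosθ) = 1.7(1 − cos30°) = 0.227757 m
v = √(2gh) = √(2·7.2·0.227757) = 1.81099 m/s = 6.52 km/h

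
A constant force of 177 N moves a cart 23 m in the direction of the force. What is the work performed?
W = F·d = (177)(23) = 4071 J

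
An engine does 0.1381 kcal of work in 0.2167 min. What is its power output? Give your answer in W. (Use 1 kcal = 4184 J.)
Convert to SI: W = 577.81 J, t = 13.002 s
P = W/t = 577.81/13.002 = 44.44 W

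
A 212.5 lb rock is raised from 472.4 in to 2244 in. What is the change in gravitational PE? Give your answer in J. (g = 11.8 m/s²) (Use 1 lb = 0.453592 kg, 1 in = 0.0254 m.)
Convert to SI: m = 96.3883 kg, Δh = 44.9986 m
ΔPE = mgΔh = (96.3883)(11.8)(44.9986) = 51180 J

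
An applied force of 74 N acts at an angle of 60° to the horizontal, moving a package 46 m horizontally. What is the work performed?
W = F·d·cosθ = (74)(46)cos(60°) = 1702 J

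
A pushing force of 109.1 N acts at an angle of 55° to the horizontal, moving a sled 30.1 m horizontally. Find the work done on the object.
W = F·d·cosθ = (109.1)(30.1)cos(55°) = 1884 J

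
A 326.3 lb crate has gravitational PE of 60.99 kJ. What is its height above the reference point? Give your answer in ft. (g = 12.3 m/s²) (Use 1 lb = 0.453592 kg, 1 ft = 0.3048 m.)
Convert to SI: m = 148.007 kg, PE = 60990.0 J
h = PE/(mg) = 60990.0/(148.007·12.3) = 33.502 m = 109.9 ft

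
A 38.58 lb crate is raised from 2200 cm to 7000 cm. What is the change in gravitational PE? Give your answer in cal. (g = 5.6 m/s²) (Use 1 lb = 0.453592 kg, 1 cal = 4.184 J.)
Convert to SI: m = 17.4996 kg, Δh = 48.0 m
ΔPE = mgΔh = (17.4996)(5.6)(48.0) = 4703.89 J = 1124 cal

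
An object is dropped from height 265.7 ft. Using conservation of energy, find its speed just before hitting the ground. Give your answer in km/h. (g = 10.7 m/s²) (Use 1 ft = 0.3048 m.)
Convert to SI: h = 80.9854 m
mgh = ½mv² ⇒ v = √(2gh) = √(2·10.7·80.9854) = 41.6304 m/s = 149.9 km/h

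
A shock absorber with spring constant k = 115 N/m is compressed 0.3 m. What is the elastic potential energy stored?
PE = ½kx² = ½(115)(0.3)² = 5.175 J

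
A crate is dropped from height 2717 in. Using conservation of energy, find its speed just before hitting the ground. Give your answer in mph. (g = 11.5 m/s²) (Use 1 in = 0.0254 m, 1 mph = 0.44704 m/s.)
Convert to SI: h = 69.0118 m
mgh = ½mv² ⇒ v = √(2gh) = √(2·11.5·69.0118) = 39.8406 m/s = 89.12 mph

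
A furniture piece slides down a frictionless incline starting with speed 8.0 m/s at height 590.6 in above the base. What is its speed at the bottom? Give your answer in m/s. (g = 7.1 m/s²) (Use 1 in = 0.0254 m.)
Convert to SI: v₀ = 8.0 m/s, h = 15.0012 m
½mv₀² + mgh = ½mv² ⇒ v = √(v₀² + 2gh) = √(8.0² + 2·7.1·15.0012) = 16.64 m/s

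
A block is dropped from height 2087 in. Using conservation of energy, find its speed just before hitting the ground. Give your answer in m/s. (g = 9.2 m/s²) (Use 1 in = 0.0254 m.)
Convert to SI: h = 53.0098 m
mgh = ½mv² ⇒ v = √(2gh) = √(2·9.2·53.0098) = 31.23 m/s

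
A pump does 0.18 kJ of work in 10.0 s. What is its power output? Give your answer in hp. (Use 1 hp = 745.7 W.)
Convert to SI: W = 180.0 J, t = 10.0 s
P = W/t = 180.0/10.0 = 18.0 W = 0.02414 hp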